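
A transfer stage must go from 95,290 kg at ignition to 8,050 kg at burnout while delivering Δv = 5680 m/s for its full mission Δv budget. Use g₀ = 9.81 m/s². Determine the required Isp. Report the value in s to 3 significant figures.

Isp ≈ 234 s

ln(m₀/m_f) = ln(95290/8050) = ln(11.84) = 2.4713.
v_e = Δv / ln(m₀/m_f) = 5680 / 2.4713 = 2298.4 m/s.
Isp = v_e / g₀ = 2298.4 / 9.81 = 234.3 s.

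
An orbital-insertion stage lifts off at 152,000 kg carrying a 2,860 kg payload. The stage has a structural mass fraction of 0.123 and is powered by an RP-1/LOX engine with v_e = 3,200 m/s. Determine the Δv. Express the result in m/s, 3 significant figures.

Stage wet mass = m₀ − payload = 152,000 − 2,860 = 149,140 kg.
Stage dry mass = ε × stage wet mass = 0.123 × 149,140 = 18,344.2 kg.
Burnout mass m_f = stage dry + payload = 18,344.2 + 2,860 = 21,204.2 kg.
Rocket equation: Δv = v_e · ln(152,000/21,204.2) = 3200.0 × ln(7.168) = 3200.0 × 1.9697 ≈ 6303 m/s.

Δv ≈ 6300 m/s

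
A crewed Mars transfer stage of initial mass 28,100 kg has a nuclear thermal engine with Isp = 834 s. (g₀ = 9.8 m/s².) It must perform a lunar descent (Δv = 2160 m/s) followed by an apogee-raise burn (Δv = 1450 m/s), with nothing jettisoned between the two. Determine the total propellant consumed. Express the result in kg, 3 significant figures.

v_e = Isp · g₀ = 834 × 9.8 = 8173.2 m/s.
After the first burn: m = 28100 × exp(−2160/8173.2) = 28100 × 0.76776 = 21,574.1 kg.
After the second burn: m = 21,574.1 × exp(−1450/8173.2) = 21,574.1 × 0.83744 = 18,067 kg.
Total propellant = m₀ − m_final = 28100 − 18,067 = 10,033 kg.

total propellant consumed ≈ 10000 kg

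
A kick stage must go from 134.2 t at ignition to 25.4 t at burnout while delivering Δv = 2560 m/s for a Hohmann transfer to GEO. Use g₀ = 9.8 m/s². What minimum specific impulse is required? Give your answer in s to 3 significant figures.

Isp ≈ 157 s

ln(m₀/m_f) = ln(134200/25400) = ln(5.283) = 1.6646.
Using Δv = v_e ln(m₀/m_f): v_e = Δv / ln(m₀/m_f) = 2560 / 1.6646 = 1537.9 m/s.
Isp = v_e / g₀ = 1537.9 / 9.8 = 156.9 s.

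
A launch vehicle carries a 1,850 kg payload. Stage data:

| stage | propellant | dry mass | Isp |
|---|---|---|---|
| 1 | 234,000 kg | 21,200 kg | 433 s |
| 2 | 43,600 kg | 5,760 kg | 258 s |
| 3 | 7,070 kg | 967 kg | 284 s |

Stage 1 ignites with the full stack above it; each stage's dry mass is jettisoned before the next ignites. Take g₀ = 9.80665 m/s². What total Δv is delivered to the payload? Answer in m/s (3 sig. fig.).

Δv ≈ 12700 m/s

Ignition mass of stage 1 = 234,000+21,200 + 43,600+5,760 + 7,070+967 + 1,850 = 314,447 kg.
Stage 1: m₀ = 314,447 kg, m_f = 314,447 − 234,000 = 80,447 kg; Δv = 433×9.80665×ln(3.909) = 4246.3×1.3632 ≈ 5789 m/s.
Stage 2: m₀ = 59,247 kg, m_f = 59,247 − 43,600 = 15,647 kg; Δv = 258×9.80665×ln(3.786) = 2530.1×1.3314 ≈ 3369 m/s.
Stage 3: m₀ = 9,887 kg, m_f = 9,887 − 7,070 = 2,817 kg; Δv = 284×9.80665×ln(3.51) = 2785.1×1.2555 ≈ 3497 m/s.
Total Δv = 5789 + 3369 + 3497 = 12655 m/s.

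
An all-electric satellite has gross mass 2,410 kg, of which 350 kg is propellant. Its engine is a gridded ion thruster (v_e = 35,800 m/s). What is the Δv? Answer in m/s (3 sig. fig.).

m_f = m₀ − m_prop = 2,410 − 350 = 2,060 kg.
From the ideal rocket equation, Δv = v_e · ln(m₀/m_f) = 35800.0 × ln(1.17) = 35800.0 × 0.1569 ≈ 5617.8 m/s.

Δv ≈ 5620 m/s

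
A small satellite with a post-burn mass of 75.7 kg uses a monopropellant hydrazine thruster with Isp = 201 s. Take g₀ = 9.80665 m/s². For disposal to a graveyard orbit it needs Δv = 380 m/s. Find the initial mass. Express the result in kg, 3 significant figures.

v_e = Isp · g₀ = 201 × 9.80665 = 1971.1 m/s.
Using Δv = v_e ln(m₀/m_f): m₀/m_f = exp(Δv / v_e) = exp(380 / 1971.1) = exp(0.1928) = 1.2126.
m₀ = m_f × 1.2126 = 75.7 × 1.2126 = 91.7938 kg.

initial mass ≈ 91.8 kg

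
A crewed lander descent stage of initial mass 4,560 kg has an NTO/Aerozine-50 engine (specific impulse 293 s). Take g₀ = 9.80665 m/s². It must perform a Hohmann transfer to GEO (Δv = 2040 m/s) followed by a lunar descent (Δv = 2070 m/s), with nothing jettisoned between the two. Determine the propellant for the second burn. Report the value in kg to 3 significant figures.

propellant for the second burn ≈ 1150 kg

v_e = Isp · g₀ = 293 × 9.80665 = 2873.3 m/s.
After the first burn: m = 4560 × exp(−2040/2873.3) = 4560 × 0.49166 = 2,241.97 kg.
After the second burn: m = 2,241.97 × exp(−2070/2873.3) = 2,241.97 × 0.48655 = 1,090.83 kg.
Second-burn propellant = 2,241.97 − 1,090.83 = 1,151.14 kg.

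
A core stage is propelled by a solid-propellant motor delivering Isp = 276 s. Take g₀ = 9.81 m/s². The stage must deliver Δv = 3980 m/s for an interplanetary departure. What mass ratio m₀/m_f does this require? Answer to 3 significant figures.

v_e = Isp · g₀ = 276 × 9.81 = 2707.6 m/s.
m₀/m_f = exp(Δv / v_e) = exp(3980 / 2707.6) = exp(1.4700) = 4.3491.

mass ratio ≈ 4.35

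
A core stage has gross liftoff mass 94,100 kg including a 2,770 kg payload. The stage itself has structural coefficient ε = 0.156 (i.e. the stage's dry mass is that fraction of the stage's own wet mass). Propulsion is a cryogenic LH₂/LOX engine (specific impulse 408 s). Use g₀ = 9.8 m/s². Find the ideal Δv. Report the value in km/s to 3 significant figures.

Stage wet mass = m₀ − payload = 94,100 − 2,770 = 91,330 kg.
Stage dry mass = ε × stage wet mass = 0.156 × 91,330 = 14,247.5 kg.
Burnout mass m_f = stage dry + payload = 14,247.5 + 2,770 = 17,017.5 kg.
v_e = Isp · g₀ = 408 × 9.8 = 3998.4 m/s.
By the Tsiolkovsky rocket equation, Δv = v_e · ln(94,100/17,017.5) = 3998.4 × ln(5.53) = 3998.4 × 1.7101 ≈ 6838 m/s.

Δv ≈ 6.84 km/s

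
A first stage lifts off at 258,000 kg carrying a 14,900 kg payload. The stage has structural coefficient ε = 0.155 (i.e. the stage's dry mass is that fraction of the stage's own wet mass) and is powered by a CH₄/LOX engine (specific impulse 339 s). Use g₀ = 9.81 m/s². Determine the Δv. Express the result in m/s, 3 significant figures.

Δv ≈ 5290 m/s

Stage wet mass = m₀ − payload = 258,000 − 14,900 = 243,100 kg.
Stage dry mass = ε × stage wet mass = 0.155 × 243,100 = 37,680.5 kg.
Burnout mass m_f = stage dry + payload = 37,680.5 + 14,900 = 52,580.5 kg.
v_e = Isp · g₀ = 339 × 9.81 = 3325.6 m/s.
Rocket equation: Δv = v_e · ln(258,000/52,580.5) = 3325.6 × ln(4.907) = 3325.6 × 1.5906 ≈ 5290 m/s.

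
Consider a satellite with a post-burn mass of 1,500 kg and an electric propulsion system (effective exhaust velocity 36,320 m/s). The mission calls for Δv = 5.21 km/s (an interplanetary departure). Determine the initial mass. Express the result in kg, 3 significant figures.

initial mass ≈ 1730 kg

By the Tsiolkovsky rocket equation, m₀/m_f = exp(Δv / v_e) = exp(5210 / 36320.0) = exp(0.1434) = 1.1542.
m₀ = m_f × 1.1542 = 1,500 × 1.1542 = 1,731.3 kg.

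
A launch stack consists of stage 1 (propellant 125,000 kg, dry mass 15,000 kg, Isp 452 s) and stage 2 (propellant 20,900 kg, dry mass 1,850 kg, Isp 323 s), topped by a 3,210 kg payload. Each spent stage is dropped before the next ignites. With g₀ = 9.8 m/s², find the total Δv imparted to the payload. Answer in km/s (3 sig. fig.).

Δv ≈ 11.4 km/s

Ignition mass of stage 1 = 125,000+15,000 + 20,900+1,850 + 3,210 = 165,960 kg.
Stage 1: m₀ = 165,960 kg, m_f = 165,960 − 125,000 = 40,960 kg; Δv = 452×9.8×ln(4.052) = 4429.6×1.3992 ≈ 6198 m/s.
Stage 2: m₀ = 25,960 kg, m_f = 25,960 − 20,900 = 5,060 kg; Δv = 323×9.8×ln(5.13) = 3165.4×1.6352 ≈ 5176 m/s.
Total Δv = 6198 + 5176 = 11374 m/s.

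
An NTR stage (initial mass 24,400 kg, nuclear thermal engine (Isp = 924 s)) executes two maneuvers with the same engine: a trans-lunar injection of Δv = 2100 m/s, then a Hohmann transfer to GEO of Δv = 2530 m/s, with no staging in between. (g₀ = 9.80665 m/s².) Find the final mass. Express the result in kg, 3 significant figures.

final mass ≈ 14600 kg

v_e = Isp · g₀ = 924 × 9.80665 = 9061.3 m/s.
After the first burn: m = 24400 × exp(−2100/9061.3) = 24400 × 0.79314 = 19,352.6 kg.
After the second burn: m = 19,352.6 × exp(−2530/9061.3) = 19,352.6 × 0.75638 = 14,637.9 kg.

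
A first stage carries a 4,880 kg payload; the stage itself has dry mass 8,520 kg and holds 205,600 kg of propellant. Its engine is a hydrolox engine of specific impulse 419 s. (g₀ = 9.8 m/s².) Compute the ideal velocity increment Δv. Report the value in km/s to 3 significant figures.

Δv ≈ 11.5 km/s

v_e = Isp · g₀ = 419 × 9.8 = 4106.2 m/s.
m₀ = payload + dry + propellant = 4,880 + 8,520 + 205,600 = 219,000 kg.
m_f = payload + dry = 4,880 + 8,520 = 13,400 kg.
By the Tsiolkovsky rocket equation, Δv = v_e · ln(m₀/m_f) = 4106.2 × ln(16.34) = 4106.2 × 2.7938 ≈ 11472.0 m/s.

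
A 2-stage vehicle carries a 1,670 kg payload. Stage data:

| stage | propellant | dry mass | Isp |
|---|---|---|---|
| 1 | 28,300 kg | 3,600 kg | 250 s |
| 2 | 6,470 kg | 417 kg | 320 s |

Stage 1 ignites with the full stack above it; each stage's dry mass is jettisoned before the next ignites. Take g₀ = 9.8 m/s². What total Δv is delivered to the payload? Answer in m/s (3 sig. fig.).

Ignition mass of stage 1 = 28,300+3,600 + 6,470+417 + 1,670 = 40,457 kg.
Stage 1: m₀ = 40,457 kg, m_f = 40,457 − 28,300 = 12,157 kg; Δv = 250×9.8×ln(3.328) = 2450.0×1.2023 ≈ 2946 m/s.
Stage 2: m₀ = 8,557 kg, m_f = 8,557 − 6,470 = 2,087 kg; Δv = 320×9.8×ln(4.1) = 3136.0×1.4110 ≈ 4425 m/s.
Total Δv = 2946 + 4425 = 7371 m/s.

Δv ≈ 7370 m/s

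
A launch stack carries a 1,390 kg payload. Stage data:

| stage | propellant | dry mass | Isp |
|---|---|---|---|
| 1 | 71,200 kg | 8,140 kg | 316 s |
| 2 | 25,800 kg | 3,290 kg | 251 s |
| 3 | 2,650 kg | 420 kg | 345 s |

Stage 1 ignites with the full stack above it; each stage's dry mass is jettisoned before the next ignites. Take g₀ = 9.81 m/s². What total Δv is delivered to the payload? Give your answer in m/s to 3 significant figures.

Δv ≈ 9750 m/s

Ignition mass of stage 1 = 71,200+8,140 + 25,800+3,290 + 2,650+420 + 1,390 = 112,890 kg.
Stage 1: m₀ = 112,890 kg, m_f = 112,890 − 71,200 = 41,690 kg; Δv = 316×9.81×ln(2.708) = 3100.0×0.9962 ≈ 3088 m/s.
Stage 2: m₀ = 33,550 kg, m_f = 33,550 − 25,800 = 7,750 kg; Δv = 251×9.81×ln(4.329) = 2462.3×1.4653 ≈ 3608 m/s.
Stage 3: m₀ = 4,460 kg, m_f = 4,460 − 2,650 = 1,810 kg; Δv = 345×9.81×ln(2.464) = 3384.5×0.9018 ≈ 3052 m/s.
Total Δv = 3088 + 3608 + 3052 = 9748 m/s.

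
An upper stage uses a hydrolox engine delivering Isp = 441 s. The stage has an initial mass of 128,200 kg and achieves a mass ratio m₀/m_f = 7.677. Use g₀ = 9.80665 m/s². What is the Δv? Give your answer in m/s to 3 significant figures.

v_e = Isp · g₀ = 441 × 9.80665 = 4324.7 m/s.
Using Δv = v_e ln(m₀/m_f): Δv = v_e · ln(7.677) = 4324.7 × 2.0382 ≈ 8814.8 m/s.

Δv ≈ 8810 m/s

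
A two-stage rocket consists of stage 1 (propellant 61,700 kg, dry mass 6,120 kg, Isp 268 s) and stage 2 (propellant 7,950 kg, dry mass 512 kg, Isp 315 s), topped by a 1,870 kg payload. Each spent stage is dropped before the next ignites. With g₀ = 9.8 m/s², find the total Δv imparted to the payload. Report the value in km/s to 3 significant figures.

Δv ≈ 8.62 km/s

Ignition mass of stage 1 = 61,700+6,120 + 7,950+512 + 1,870 = 78,152 kg.
Stage 1: m₀ = 78,152 kg, m_f = 78,152 − 61,700 = 16,452 kg; Δv = 268×9.8×ln(4.75) = 2626.4×1.5582 ≈ 4092 m/s.
Stage 2: m₀ = 10,332 kg, m_f = 10,332 − 7,950 = 2,382 kg; Δv = 315×9.8×ln(4.338) = 3087.0×1.4673 ≈ 4530 m/s.
Total Δv = 4092 + 4530 = 8622 m/s.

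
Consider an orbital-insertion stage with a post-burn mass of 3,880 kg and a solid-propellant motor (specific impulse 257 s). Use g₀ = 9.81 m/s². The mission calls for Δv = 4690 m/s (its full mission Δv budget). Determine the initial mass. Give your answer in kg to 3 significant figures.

initial mass ≈ 24900 kg

v_e = Isp · g₀ = 257 × 9.81 = 2521.2 m/s.
m₀/m_f = exp(Δv / v_e) = exp(4690 / 2521.2) = exp(1.8602) = 6.4253.
m₀ = m_f × 6.4253 = 3,880 × 6.4253 = 24,930.2 kg.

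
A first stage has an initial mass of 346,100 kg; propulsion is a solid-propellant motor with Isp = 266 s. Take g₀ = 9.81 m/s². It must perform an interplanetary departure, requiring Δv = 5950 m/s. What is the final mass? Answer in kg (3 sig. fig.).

v_e = Isp · g₀ = 266 × 9.81 = 2609.5 m/s.
m₀/m_f = exp(Δv / v_e) = exp(5950 / 2609.5) = exp(2.2802) = 9.7783.
m_f = m₀ / 9.7783 = 346,100 / 9.7783 = 35,394.7 kg.

final mass ≈ 35400 kg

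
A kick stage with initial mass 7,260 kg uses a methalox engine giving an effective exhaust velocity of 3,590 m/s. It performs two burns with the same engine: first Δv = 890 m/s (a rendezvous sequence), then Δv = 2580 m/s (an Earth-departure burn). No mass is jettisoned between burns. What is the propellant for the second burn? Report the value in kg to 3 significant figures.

propellant for the second burn ≈ 2900 kg

After the first burn: m = 7260 × exp(−890/3590.0) = 7260 × 0.78043 = 5,665.92 kg.
After the second burn: m = 5,665.92 × exp(−2580/3590.0) = 5,665.92 × 0.48740 = 2,761.57 kg.
Second-burn propellant = 5,665.92 − 2,761.57 = 2,904.35 kg.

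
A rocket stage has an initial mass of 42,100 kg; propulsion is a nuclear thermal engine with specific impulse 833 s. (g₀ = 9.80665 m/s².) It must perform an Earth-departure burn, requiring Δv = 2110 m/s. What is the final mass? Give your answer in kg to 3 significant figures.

final mass ≈ 32500 kg

v_e = Isp · g₀ = 833 × 9.80665 = 8168.9 m/s.
m₀/m_f = exp(Δv / v_e) = exp(2110 / 8168.9) = exp(0.2583) = 1.2947.
m_f = m₀ / 1.2947 = 42,100 / 1.2947 = 32,517.2 kg.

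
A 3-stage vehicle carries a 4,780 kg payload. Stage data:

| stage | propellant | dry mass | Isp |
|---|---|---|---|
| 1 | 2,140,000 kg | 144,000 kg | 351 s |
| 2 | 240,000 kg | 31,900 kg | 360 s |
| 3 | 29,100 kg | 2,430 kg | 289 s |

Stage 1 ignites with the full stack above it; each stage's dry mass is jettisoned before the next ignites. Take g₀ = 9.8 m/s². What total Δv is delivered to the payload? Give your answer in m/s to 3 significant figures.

Δv ≈ 15900 m/s

Ignition mass of stage 1 = 2,140,000+144,000 + 240,000+31,900 + 29,100+2,430 + 4,780 = 2,592,210 kg.
Stage 1: m₀ = 2,592,210 kg, m_f = 2,592,210 − 2,140,000 = 452,210 kg; Δv = 351×9.8×ln(5.732) = 3439.8×1.7461 ≈ 6006 m/s.
Stage 2: m₀ = 308,210 kg, m_f = 308,210 − 240,000 = 68,210 kg; Δv = 360×9.8×ln(4.519) = 3528.0×1.5082 ≈ 5321 m/s.
Stage 3: m₀ = 36,310 kg, m_f = 36,310 − 29,100 = 7,210 kg; Δv = 289×9.8×ln(5.036) = 2832.2×1.6166 ≈ 4579 m/s.
Total Δv = 6006 + 5321 + 4579 = 15906 m/s.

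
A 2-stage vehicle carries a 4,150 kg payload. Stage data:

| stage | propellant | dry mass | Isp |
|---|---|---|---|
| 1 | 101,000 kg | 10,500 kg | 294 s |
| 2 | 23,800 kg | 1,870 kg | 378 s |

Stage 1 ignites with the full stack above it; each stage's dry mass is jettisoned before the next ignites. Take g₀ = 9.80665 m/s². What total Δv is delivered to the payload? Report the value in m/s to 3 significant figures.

Δv ≈ 9550 m/s

Ignition mass of stage 1 = 101,000+10,500 + 23,800+1,870 + 4,150 = 141,320 kg.
Stage 1: m₀ = 141,320 kg, m_f = 141,320 − 101,000 = 40,320 kg; Δv = 294×9.80665×ln(3.505) = 2883.2×1.2542 ≈ 3616 m/s.
Stage 2: m₀ = 29,820 kg, m_f = 29,820 − 23,800 = 6,020 kg; Δv = 378×9.80665×ln(4.953) = 3706.9×1.6001 ≈ 5931 m/s.
Total Δv = 3616 + 5931 = 9547 m/s.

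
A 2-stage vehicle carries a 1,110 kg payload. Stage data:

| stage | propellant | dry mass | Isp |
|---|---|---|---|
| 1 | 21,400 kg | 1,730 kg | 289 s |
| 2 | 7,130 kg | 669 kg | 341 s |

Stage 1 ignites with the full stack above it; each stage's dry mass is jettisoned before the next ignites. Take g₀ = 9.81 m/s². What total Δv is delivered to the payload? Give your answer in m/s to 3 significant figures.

Ignition mass of stage 1 = 21,400+1,730 + 7,130+669 + 1,110 = 32,039 kg.
Stage 1: m₀ = 32,039 kg, m_f = 32,039 − 21,400 = 10,639 kg; Δv = 289×9.81×ln(3.011) = 2835.1×1.1024 ≈ 3125 m/s.
Stage 2: m₀ = 8,909 kg, m_f = 8,909 − 7,130 = 1,779 kg; Δv = 341×9.81×ln(5.008) = 3345.2×1.6110 ≈ 5389 m/s.
Total Δv = 3125 + 5389 = 8514 m/s.

Δv ≈ 8510 m/s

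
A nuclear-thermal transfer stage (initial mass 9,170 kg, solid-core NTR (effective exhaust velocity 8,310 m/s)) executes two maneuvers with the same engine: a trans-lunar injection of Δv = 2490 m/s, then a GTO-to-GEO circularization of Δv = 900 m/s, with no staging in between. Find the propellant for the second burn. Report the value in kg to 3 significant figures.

After the first burn: m = 9170 × exp(−2490/8310.0) = 9170 × 0.74109 = 6,795.8 kg.
After the second burn: m = 6,795.8 × exp(−900/8310.0) = 6,795.8 × 0.89736 = 6,098.28 kg.
Second-burn propellant = 6,795.8 − 6,098.28 = 697.52 kg.

propellant for the second burn ≈ 698 kg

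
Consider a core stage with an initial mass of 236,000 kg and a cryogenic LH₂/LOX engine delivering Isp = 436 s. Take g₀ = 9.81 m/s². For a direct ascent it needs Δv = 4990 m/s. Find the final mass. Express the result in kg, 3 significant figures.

final mass ≈ 73500 kg

v_e = Isp · g₀ = 436 × 9.81 = 4277.2 m/s.
Rocket equation: m₀/m_f = exp(Δv / v_e) = exp(4990 / 4277.2) = exp(1.1667) = 3.2113.
m_f = m₀ / 3.2113 = 236,000 / 3.2113 = 73,490.5 kg.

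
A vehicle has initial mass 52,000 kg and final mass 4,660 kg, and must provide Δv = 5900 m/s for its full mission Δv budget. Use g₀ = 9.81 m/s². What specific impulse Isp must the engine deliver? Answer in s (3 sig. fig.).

Isp ≈ 249 s

ln(m₀/m_f) = ln(52000/4660) = ln(11.16) = 2.4122.
By the Tsiolkovsky rocket equation, v_e = Δv / ln(m₀/m_f) = 5900 / 2.4122 = 2445.9 m/s.
Isp = v_e / g₀ = 2445.9 / 9.81 = 249.3 s.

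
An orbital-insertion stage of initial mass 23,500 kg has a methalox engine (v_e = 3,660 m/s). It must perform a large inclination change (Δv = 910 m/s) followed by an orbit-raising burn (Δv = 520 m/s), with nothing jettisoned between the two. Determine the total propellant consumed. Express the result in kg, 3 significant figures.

total propellant consumed ≈ 7600 kg

After the first burn: m = 23500 × exp(−910/3660.0) = 23500 × 0.77987 = 18,326.9 kg.
After the second burn: m = 18,326.9 × exp(−520/3660.0) = 18,326.9 × 0.86755 = 15,899.5 kg.
Total propellant = m₀ − m_final = 23500 − 15,899.5 = 7,600.5 kg.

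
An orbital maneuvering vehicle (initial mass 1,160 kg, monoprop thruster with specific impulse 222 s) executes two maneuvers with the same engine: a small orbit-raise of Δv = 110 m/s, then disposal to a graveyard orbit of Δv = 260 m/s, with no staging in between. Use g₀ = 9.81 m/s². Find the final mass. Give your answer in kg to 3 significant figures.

final mass ≈ 979 kg

v_e = Isp · g₀ = 222 × 9.81 = 2177.8 m/s.
After the first burn: m = 1160 × exp(−110/2177.8) = 1160 × 0.95075 = 1,102.87 kg.
After the second burn: m = 1,102.87 × exp(−260/2177.8) = 1,102.87 × 0.88747 = 978.764 kg.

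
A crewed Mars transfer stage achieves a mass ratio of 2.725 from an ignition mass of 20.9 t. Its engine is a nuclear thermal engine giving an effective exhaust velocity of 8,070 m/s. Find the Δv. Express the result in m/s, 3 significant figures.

Δv = v_e · ln(2.725) = 8070.0 × 1.0025 ≈ 8089.9 m/s.

Δv ≈ 8090 m/s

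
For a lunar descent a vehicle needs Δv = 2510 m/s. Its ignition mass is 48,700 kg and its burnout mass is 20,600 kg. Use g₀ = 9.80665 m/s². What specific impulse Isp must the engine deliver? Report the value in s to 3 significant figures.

ln(m₀/m_f) = ln(48700/20600) = ln(2.364) = 0.8604.
Using Δv = v_e ln(m₀/m_f): v_e = Δv / ln(m₀/m_f) = 2510 / 0.8604 = 2917.3 m/s.
Isp = v_e / g₀ = 2917.3 / 9.80665 = 297.5 s.

Isp ≈ 297 s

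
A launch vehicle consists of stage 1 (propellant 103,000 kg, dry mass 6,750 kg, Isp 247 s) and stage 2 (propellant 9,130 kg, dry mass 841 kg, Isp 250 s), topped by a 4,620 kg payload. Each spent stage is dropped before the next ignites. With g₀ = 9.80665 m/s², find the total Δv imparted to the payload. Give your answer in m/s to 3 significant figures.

Ignition mass of stage 1 = 103,000+6,750 + 9,130+841 + 4,620 = 124,341 kg.
Stage 1: m₀ = 124,341 kg, m_f = 124,341 − 103,000 = 21,341 kg; Δv = 247×9.80665×ln(5.826) = 2422.2×1.7624 ≈ 4269 m/s.
Stage 2: m₀ = 14,591 kg, m_f = 14,591 − 9,130 = 5,461 kg; Δv = 250×9.80665×ln(2.672) = 2451.7×0.9828 ≈ 2409 m/s.
Total Δv = 4269 + 2409 = 6678 m/s.

Δv ≈ 6680 m/s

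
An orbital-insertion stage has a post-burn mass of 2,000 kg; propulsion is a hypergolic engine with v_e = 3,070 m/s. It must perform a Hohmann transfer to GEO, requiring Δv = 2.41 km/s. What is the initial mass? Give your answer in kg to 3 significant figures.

m₀/m_f = exp(Δv / v_e) = exp(2410 / 3070.0) = exp(0.7850) = 2.1924.
m₀ = m_f × 2.1924 = 2,000 × 2.1924 = 4,384.8 kg.

initial mass ≈ 4380 kg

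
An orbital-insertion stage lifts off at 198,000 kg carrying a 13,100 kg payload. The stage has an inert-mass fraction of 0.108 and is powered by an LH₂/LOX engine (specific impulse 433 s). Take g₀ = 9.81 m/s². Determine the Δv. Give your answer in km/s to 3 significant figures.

Stage wet mass = m₀ − payload = 198,000 − 13,100 = 184,900 kg.
Stage dry mass = ε × stage wet mass = 0.108 × 184,900 = 19,969.2 kg.
Burnout mass m_f = stage dry + payload = 19,969.2 + 13,100 = 33,069.2 kg.
v_e = Isp · g₀ = 433 × 9.81 = 4247.7 m/s.
Δv = v_e · ln(198,000/33,069.2) = 4247.7 × ln(5.987) = 4247.7 × 1.7897 ≈ 7602 m/s.

Δv ≈ 7.60 km/s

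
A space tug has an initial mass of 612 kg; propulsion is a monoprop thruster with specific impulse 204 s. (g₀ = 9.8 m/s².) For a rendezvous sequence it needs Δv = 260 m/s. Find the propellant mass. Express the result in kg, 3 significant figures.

propellant mass ≈ 74.6 kg

v_e = Isp · g₀ = 204 × 9.8 = 1999.2 m/s.
By the Tsiolkovsky rocket equation, m₀/m_f = exp(Δv / v_e) = exp(260 / 1999.2) = exp(0.1301) = 1.1389.
m_f = 612 / 1.1389 = 537.361 kg, so propellant = m₀ − m_f = 612 − 537.361 = 74.639 kg.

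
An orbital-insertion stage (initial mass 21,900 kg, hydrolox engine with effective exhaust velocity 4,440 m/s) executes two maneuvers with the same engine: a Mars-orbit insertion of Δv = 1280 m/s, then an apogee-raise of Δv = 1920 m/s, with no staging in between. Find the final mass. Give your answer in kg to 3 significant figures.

final mass ≈ 10700 kg

After the first burn: m = 21900 × exp(−1280/4440.0) = 21900 × 0.74955 = 16,415.1 kg.
After the second burn: m = 16,415.1 × exp(−1920/4440.0) = 16,415.1 × 0.64893 = 10,652.3 kg.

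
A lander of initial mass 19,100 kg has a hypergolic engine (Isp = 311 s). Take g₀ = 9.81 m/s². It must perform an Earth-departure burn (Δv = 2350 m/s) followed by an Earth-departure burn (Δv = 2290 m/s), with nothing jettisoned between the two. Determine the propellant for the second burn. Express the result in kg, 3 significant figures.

propellant for the second burn ≈ 4670 kg

v_e = Isp · g₀ = 311 × 9.81 = 3050.9 m/s.
After the first burn: m = 19100 × exp(−2350/3050.9) = 19100 × 0.46289 = 8,841.2 kg.
After the second burn: m = 8,841.2 × exp(−2290/3050.9) = 8,841.2 × 0.47209 = 4,173.84 kg.
Second-burn propellant = 8,841.2 − 4,173.84 = 4,667.36 kg.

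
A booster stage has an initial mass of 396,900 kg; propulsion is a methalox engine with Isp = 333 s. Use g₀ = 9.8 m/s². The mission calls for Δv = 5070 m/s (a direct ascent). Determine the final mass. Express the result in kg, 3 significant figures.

final mass ≈ 83900 kg

v_e = Isp · g₀ = 333 × 9.8 = 3263.4 m/s.
Using Δv = v_e ln(m₀/m_f): m₀/m_f = exp(Δv / v_e) = exp(5070 / 3263.4) = exp(1.5536) = 4.7284.
m_f = m₀ / 4.7284 = 396,900 / 4.7284 = 83,939.6 kg.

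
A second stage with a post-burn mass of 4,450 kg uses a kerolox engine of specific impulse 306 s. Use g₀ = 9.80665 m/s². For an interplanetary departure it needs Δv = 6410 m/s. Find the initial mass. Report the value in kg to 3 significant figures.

v_e = Isp · g₀ = 306 × 9.80665 = 3000.8 m/s.
Using Δv = v_e ln(m₀/m_f): m₀/m_f = exp(Δv / v_e) = exp(6410 / 3000.8) = exp(2.1361) = 8.4661.
m₀ = m_f × 8.4661 = 4,450 × 8.4661 = 37,674.1 kg.

initial mass ≈ 37700 kg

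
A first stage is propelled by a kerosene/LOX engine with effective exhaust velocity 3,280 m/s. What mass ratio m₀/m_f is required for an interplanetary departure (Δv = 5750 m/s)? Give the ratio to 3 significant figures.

Rocket equation: m₀/m_f = exp(Δv / v_e) = exp(5750 / 3280.0) = exp(1.7530) = 5.7722.

mass ratio ≈ 5.77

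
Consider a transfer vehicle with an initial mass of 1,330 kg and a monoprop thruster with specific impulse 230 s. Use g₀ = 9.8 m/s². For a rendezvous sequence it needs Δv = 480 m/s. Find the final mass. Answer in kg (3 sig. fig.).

v_e = Isp · g₀ = 230 × 9.8 = 2254.0 m/s.
m₀/m_f = exp(Δv / v_e) = exp(480 / 2254.0) = exp(0.2130) = 1.2373.
m_f = m₀ / 1.2373 = 1,330 / 1.2373 = 1,074.92 kg.

final mass ≈ 1070 kg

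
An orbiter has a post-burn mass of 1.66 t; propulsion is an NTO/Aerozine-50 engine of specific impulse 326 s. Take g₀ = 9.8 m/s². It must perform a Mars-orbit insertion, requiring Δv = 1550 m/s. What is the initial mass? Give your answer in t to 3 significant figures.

v_e = Isp · g₀ = 326 × 9.8 = 3194.8 m/s.
By the Tsiolkovsky rocket equation, m₀/m_f = exp(Δv / v_e) = exp(1550 / 3194.8) = exp(0.4852) = 1.6244.
m₀ = m_f × 1.6244 = 1.66 × 1.6244 = 2.6965 t.

initial mass ≈ 2.70 t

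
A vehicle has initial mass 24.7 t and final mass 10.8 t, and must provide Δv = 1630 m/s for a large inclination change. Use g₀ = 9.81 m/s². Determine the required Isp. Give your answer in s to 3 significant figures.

ln(m₀/m_f) = ln(24700/10800) = ln(2.287) = 0.8273.
v_e = Δv / ln(m₀/m_f) = 1630 / 0.8273 = 1970.4 m/s.
Isp = v_e / g₀ = 1970.4 / 9.81 = 200.9 s.

Isp ≈ 201 s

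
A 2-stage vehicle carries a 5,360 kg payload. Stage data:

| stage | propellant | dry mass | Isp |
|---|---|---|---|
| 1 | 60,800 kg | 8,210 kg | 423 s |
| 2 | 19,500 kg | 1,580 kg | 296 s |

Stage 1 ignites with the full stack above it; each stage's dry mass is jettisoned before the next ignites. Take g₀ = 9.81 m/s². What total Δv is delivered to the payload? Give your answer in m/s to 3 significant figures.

Δv ≈ 8090 m/s

Ignition mass of stage 1 = 60,800+8,210 + 19,500+1,580 + 5,360 = 95,450 kg.
Stage 1: m₀ = 95,450 kg, m_f = 95,450 − 60,800 = 34,650 kg; Δv = 423×9.81×ln(2.755) = 4149.6×1.0133 ≈ 4205 m/s.
Stage 2: m₀ = 26,440 kg, m_f = 26,440 − 19,500 = 6,940 kg; Δv = 296×9.81×ln(3.81) = 2903.8×1.3376 ≈ 3884 m/s.
Total Δv = 4205 + 3884 = 8089 m/s.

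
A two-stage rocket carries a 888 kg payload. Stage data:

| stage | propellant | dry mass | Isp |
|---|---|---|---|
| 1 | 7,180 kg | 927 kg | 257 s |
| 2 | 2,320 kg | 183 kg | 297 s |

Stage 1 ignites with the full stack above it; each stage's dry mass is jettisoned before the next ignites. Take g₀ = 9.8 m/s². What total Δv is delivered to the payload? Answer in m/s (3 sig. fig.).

Δv ≈ 5820 m/s

Ignition mass of stage 1 = 7,180+927 + 2,320+183 + 888 = 11,498 kg.
Stage 1: m₀ = 11,498 kg, m_f = 11,498 − 7,180 = 4,318 kg; Δv = 257×9.8×ln(2.663) = 2518.6×0.9794 ≈ 2467 m/s.
Stage 2: m₀ = 3,391 kg, m_f = 3,391 − 2,320 = 1,071 kg; Δv = 297×9.8×ln(3.166) = 2910.6×1.1525 ≈ 3355 m/s.
Total Δv = 2467 + 3355 = 5822 m/s.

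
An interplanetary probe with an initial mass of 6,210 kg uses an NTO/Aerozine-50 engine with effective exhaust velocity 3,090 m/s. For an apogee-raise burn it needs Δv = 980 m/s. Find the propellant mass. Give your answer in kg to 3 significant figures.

propellant mass ≈ 1690 kg

By the Tsiolkovsky rocket equation, m₀/m_f = exp(Δv / v_e) = exp(980 / 3090.0) = exp(0.3172) = 1.3732.
m_f = 6,210 / 1.3732 = 4,522.28 kg, so propellant = m₀ − m_f = 6,210 − 4,522.28 = 1,687.72 kg.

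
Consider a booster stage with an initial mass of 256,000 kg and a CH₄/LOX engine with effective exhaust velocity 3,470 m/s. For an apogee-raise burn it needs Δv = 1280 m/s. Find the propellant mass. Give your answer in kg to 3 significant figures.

From the ideal rocket equation, m₀/m_f = exp(Δv / v_e) = exp(1280 / 3470.0) = exp(0.3689) = 1.4461.
m_f = 256,000 / 1.4461 = 177,028 kg, so propellant = m₀ − m_f = 256,000 − 177,028 = 78,972 kg.

propellant mass ≈ 79000 kg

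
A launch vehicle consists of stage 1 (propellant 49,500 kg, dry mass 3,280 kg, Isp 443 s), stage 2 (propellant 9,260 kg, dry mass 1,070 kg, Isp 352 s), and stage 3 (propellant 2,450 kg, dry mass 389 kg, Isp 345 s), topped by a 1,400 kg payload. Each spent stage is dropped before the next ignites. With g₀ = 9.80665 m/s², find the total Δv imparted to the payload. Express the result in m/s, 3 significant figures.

Ignition mass of stage 1 = 49,500+3,280 + 9,260+1,070 + 2,450+389 + 1,400 = 67,349 kg.
Stage 1: m₀ = 67,349 kg, m_f = 67,349 − 49,500 = 17,849 kg; Δv = 443×9.80665×ln(3.773) = 4344.3×1.3279 ≈ 5769 m/s.
Stage 2: m₀ = 14,569 kg, m_f = 14,569 − 9,260 = 5,309 kg; Δv = 352×9.80665×ln(2.744) = 3451.9×1.0095 ≈ 3485 m/s.
Stage 3: m₀ = 4,239 kg, m_f = 4,239 − 2,450 = 1,789 kg; Δv = 345×9.80665×ln(2.369) = 3383.3×0.8627 ≈ 2919 m/s.
Total Δv = 5769 + 3485 + 2919 = 12173 m/s.

Δv ≈ 12200 m/s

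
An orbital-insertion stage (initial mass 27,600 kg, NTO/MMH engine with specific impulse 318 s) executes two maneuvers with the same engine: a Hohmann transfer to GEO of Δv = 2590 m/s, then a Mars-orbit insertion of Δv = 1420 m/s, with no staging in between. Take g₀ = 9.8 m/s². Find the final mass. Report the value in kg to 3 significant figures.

v_e = Isp · g₀ = 318 × 9.8 = 3116.4 m/s.
After the first burn: m = 27600 × exp(−2590/3116.4) = 27600 × 0.43558 = 12,022 kg.
After the second burn: m = 12,022 × exp(−1420/3116.4) = 12,022 × 0.63403 = 7,622.31 kg.

final mass ≈ 7620 kg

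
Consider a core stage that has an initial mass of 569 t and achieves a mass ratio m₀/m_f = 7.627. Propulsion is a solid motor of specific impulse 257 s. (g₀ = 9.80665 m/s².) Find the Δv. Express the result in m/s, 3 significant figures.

Δv ≈ 5120 m/s

v_e = Isp · g₀ = 257 × 9.80665 = 2520.3 m/s.
Δv = v_e · ln(7.627) = 2520.3 × 2.0317 ≈ 5120.5 m/s.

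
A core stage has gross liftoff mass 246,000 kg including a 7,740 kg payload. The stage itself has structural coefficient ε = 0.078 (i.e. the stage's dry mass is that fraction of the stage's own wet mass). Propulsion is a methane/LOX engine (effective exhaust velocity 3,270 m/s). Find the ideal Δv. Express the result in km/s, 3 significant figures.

Stage wet mass = m₀ − payload = 246,000 − 7,740 = 238,260 kg.
Stage dry mass = ε × stage wet mass = 0.078 × 238,260 = 18,584.3 kg.
Burnout mass m_f = stage dry + payload = 18,584.3 + 7,740 = 26,324.3 kg.
Δv = v_e · ln(246,000/26,324.3) = 3270.0 × ln(9.345) = 3270.0 × 2.2348 ≈ 7308 m/s.

Δv ≈ 7.31 km/s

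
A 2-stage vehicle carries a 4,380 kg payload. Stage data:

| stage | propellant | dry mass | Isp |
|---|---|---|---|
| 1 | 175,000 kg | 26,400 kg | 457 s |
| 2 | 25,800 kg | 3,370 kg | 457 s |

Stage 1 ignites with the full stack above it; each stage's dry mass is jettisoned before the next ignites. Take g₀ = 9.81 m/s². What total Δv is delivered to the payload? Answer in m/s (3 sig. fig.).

Ignition mass of stage 1 = 175,000+26,400 + 25,800+3,370 + 4,380 = 234,950 kg.
Stage 1: m₀ = 234,950 kg, m_f = 234,950 − 175,000 = 59,950 kg; Δv = 457×9.81×ln(3.919) = 4483.2×1.3659 ≈ 6123 m/s.
Stage 2: m₀ = 33,550 kg, m_f = 33,550 − 25,800 = 7,750 kg; Δv = 457×9.81×ln(4.329) = 4483.2×1.4653 ≈ 6569 m/s.
Total Δv = 6123 + 6569 = 12692 m/s.

Δv ≈ 12700 m/s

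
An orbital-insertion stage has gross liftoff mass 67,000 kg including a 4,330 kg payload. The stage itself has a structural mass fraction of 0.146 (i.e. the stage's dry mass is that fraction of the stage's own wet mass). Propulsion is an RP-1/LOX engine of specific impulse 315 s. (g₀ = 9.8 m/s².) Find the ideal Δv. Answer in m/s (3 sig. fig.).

Δv ≈ 4950 m/s

Stage wet mass = m₀ − payload = 67,000 − 4,330 = 62,670 kg.
Stage dry mass = ε × stage wet mass = 0.146 × 62,670 = 9,149.82 kg.
Burnout mass m_f = stage dry + payload = 9,149.82 + 4,330 = 13,479.82 kg.
v_e = Isp · g₀ = 315 × 9.8 = 3087.0 m/s.
Δv = v_e · ln(67,000/13,479.82) = 3087.0 × ln(4.97) = 3087.0 × 1.6035 ≈ 4950 m/s.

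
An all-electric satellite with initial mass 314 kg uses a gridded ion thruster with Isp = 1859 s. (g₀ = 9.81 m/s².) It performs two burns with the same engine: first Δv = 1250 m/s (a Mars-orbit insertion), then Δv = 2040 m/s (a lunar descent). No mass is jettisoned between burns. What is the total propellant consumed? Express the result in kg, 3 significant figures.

v_e = Isp · g₀ = 1859 × 9.81 = 18236.8 m/s.
After the first burn: m = 314 × exp(−1250/18236.8) = 314 × 0.93375 = 293.198 kg.
After the second burn: m = 293.198 × exp(−2040/18236.8) = 293.198 × 0.89417 = 262.169 kg.
Total propellant = m₀ − m_final = 314 − 262.169 = 51.831 kg.

total propellant consumed ≈ 51.8 kg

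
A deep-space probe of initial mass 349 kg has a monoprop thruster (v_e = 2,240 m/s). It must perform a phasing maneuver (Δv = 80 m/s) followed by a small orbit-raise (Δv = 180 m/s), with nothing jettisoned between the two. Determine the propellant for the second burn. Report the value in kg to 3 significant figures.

After the first burn: m = 349 × exp(−80/2240.0) = 349 × 0.96492 = 336.757 kg.
After the second burn: m = 336.757 × exp(−180/2240.0) = 336.757 × 0.92279 = 310.756 kg.
Second-burn propellant = 336.757 − 310.756 = 26.001 kg.

propellant for the second burn ≈ 26.0 kg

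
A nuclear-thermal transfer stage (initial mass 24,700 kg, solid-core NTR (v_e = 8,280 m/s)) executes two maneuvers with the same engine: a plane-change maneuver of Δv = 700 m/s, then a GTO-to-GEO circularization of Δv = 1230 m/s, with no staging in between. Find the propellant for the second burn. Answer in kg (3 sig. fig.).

After the first burn: m = 24700 × exp(−700/8280.0) = 24700 × 0.91893 = 22,697.6 kg.
After the second burn: m = 22,697.6 × exp(−1230/8280.0) = 22,697.6 × 0.86196 = 19,564.4 kg.
Second-burn propellant = 22,697.6 − 19,564.4 = 3,133.2 kg.

propellant for the second burn ≈ 3130 kg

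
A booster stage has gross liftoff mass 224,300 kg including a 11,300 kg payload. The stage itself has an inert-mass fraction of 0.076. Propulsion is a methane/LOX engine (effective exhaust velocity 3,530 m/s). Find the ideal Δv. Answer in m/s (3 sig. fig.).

Stage wet mass = m₀ − payload = 224,300 − 11,300 = 213,000 kg.
Stage dry mass = ε × stage wet mass = 0.076 × 213,000 = 16,188 kg.
Burnout mass m_f = stage dry + payload = 16,188 + 11,300 = 27,488 kg.
Δv = v_e · ln(224,300/27,488) = 3530.0 × ln(8.16) = 3530.0 × 2.0992 ≈ 7410 m/s.

Δv ≈ 7410 m/s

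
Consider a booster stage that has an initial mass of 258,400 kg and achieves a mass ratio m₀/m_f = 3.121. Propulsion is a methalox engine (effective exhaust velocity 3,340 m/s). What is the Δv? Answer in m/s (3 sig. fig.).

Δv ≈ 3800 m/s

Δv = v_e · ln(3.121) = 3340.0 × 1.1382 ≈ 3801.4 m/s.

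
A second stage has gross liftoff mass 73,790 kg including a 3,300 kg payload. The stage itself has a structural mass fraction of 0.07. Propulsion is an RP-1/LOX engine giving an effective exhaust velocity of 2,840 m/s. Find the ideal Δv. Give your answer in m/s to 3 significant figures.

Δv ≈ 6230 m/s

Stage wet mass = m₀ − payload = 73,790 − 3,300 = 70,490 kg.
Stage dry mass = ε × stage wet mass = 0.07 × 70,490 = 4,934.3 kg.
Burnout mass m_f = stage dry + payload = 4,934.3 + 3,300 = 8,234.3 kg.
Δv = v_e · ln(73,790/8,234.3) = 2840.0 × ln(8.961) = 2840.0 × 2.1929 ≈ 6228 m/s.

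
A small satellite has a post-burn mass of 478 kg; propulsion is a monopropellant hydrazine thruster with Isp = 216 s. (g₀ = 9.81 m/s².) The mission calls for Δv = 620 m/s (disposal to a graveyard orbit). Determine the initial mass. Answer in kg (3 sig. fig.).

v_e = Isp · g₀ = 216 × 9.81 = 2119.0 m/s.
Rocket equation: m₀/m_f = exp(Δv / v_e) = exp(620 / 2119.0) = exp(0.2926) = 1.3399.
m₀ = m_f × 1.3399 = 478 × 1.3399 = 640.472 kg.

initial mass ≈ 640 kg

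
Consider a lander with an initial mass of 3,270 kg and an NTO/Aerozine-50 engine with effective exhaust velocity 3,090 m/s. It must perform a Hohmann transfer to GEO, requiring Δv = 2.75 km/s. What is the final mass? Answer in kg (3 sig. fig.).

From the ideal rocket equation, m₀/m_f = exp(Δv / v_e) = exp(2750 / 3090.0) = exp(0.8900) = 2.4351.
m_f = m₀ / 2.4351 = 3,270 / 2.4351 = 1,342.86 kg.

final mass ≈ 1340 kg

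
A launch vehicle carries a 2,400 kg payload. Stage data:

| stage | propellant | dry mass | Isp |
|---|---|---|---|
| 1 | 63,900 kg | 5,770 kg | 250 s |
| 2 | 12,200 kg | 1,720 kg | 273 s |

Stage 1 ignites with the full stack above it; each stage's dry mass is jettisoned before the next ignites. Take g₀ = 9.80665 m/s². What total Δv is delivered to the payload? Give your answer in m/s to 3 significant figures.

Ignition mass of stage 1 = 63,900+5,770 + 12,200+1,720 + 2,400 = 85,990 kg.
Stage 1: m₀ = 85,990 kg, m_f = 85,990 − 63,900 = 22,090 kg; Δv = 250×9.80665×ln(3.893) = 2451.7×1.3591 ≈ 3332 m/s.
Stage 2: m₀ = 16,320 kg, m_f = 16,320 − 12,200 = 4,120 kg; Δv = 273×9.80665×ln(3.961) = 2677.2×1.3765 ≈ 3685 m/s.
Total Δv = 3332 + 3685 = 7017 m/s.

Δv ≈ 7020 m/s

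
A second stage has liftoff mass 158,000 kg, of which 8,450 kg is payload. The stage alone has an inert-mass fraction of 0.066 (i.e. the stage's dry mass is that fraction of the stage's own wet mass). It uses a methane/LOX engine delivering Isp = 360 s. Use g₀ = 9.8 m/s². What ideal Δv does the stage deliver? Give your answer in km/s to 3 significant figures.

Stage wet mass = m₀ − payload = 158,000 − 8,450 = 149,550 kg.
Stage dry mass = ε × stage wet mass = 0.066 × 149,550 = 9,870.3 kg.
Burnout mass m_f = stage dry + payload = 9,870.3 + 8,450 = 18,320.3 kg.
v_e = Isp · g₀ = 360 × 9.8 = 3528.0 m/s.
Rocket equation: Δv = v_e · ln(158,000/18,320.3) = 3528.0 × ln(8.624) = 3528.0 × 2.1546 ≈ 7601 m/s.

Δv ≈ 7.60 km/s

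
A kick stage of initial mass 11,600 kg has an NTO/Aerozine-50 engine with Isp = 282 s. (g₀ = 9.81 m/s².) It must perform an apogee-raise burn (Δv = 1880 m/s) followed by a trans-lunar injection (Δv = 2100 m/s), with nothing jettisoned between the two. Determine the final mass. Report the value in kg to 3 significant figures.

final mass ≈ 2750 kg

v_e = Isp · g₀ = 282 × 9.81 = 2766.4 m/s.
After the first burn: m = 11600 × exp(−1880/2766.4) = 11600 × 0.50683 = 5,879.23 kg.
After the second burn: m = 5,879.23 × exp(−2100/2766.4) = 5,879.23 × 0.46809 = 2,752.01 kg.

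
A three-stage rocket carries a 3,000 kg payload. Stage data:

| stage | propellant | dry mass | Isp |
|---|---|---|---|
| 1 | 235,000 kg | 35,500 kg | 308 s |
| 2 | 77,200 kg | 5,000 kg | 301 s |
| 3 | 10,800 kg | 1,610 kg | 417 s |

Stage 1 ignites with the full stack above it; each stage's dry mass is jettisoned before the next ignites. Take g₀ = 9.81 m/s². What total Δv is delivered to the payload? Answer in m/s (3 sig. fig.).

Ignition mass of stage 1 = 235,000+35,500 + 77,200+5,000 + 10,800+1,610 + 3,000 = 368,110 kg.
Stage 1: m₀ = 368,110 kg, m_f = 368,110 − 235,000 = 133,110 kg; Δv = 308×9.81×ln(2.765) = 3021.5×1.0172 ≈ 3073 m/s.
Stage 2: m₀ = 97,610 kg, m_f = 97,610 − 77,200 = 20,410 kg; Δv = 301×9.81×ln(4.782) = 2952.8×1.5650 ≈ 4621 m/s.
Stage 3: m₀ = 15,410 kg, m_f = 15,410 − 10,800 = 4,610 kg; Δv = 417×9.81×ln(3.343) = 4090.8×1.2068 ≈ 4937 m/s.
Total Δv = 3073 + 4621 + 4937 = 12631 m/s.

Δv ≈ 12600 m/s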